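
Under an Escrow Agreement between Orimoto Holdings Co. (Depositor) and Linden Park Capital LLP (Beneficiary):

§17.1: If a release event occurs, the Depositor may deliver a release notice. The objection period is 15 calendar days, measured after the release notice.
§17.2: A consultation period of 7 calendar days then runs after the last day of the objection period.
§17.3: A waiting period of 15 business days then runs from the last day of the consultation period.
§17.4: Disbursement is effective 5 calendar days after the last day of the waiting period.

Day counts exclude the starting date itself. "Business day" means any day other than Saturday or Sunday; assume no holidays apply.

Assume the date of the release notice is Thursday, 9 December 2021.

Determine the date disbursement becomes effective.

The last day of the objection period: 15 calendar days after 9 December 2021 is 24 December 2021.
The last day of the consultation period: 7 calendar days after 24 December 2021 is 31 December 2021.
The last day of the waiting period: counting 15 business days from Friday, 31 December 2021 (Jan 3, Jan 4, Jan 5, Jan 6, …, Jan 19, Jan 20, Jan 21, skipping weekends) reaches Friday, 21 January 2022.
The date disbursement becomes effective: 21 January 2022 + 5 days = 26 January 2022.

26 January 2022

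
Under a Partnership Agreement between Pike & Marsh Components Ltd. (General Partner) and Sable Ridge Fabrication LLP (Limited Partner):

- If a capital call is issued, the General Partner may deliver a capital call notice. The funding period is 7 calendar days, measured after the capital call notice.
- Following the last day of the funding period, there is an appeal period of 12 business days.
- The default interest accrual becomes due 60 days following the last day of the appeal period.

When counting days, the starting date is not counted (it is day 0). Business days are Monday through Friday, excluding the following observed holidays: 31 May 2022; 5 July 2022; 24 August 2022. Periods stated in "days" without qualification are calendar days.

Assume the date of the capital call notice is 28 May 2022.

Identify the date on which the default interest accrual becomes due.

20 August 2022

The last day of the funding period: 28 May 2022 + 7 days = 4 June 2022.
The last day of the appeal period: 12 business days after Saturday, 4 June 2022, skipping weekends — Jun 6, Jun 7, Jun 8, Jun 9, …, Jun 17, Jun 20, Jun 21 — lands on Tuesday, 21 June 2022.
The date on which the default interest accrual becomes due: 21 June 2022 + 60 days = 20 August 2022.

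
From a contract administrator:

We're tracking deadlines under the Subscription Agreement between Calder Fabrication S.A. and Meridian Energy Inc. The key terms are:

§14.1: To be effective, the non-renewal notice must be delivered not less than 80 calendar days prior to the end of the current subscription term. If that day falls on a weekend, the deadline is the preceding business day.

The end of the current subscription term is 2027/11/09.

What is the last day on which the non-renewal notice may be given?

2027/08/20

2027/11/09 minus 80 days is 2027/08/21. That is a Saturday, so the deadline moves back to Friday, 2027/08/20.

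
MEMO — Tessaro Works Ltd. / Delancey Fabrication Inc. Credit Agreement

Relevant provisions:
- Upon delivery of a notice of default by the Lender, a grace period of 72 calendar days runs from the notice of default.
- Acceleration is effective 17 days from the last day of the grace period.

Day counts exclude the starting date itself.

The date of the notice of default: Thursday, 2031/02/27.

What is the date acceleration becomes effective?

2031/05/27

The last day of the grace period: 72 calendar days after 2031/02/27 is 2031/05/10.
The date acceleration becomes effective: 2031/05/10 + 17 days = 2031/05/27.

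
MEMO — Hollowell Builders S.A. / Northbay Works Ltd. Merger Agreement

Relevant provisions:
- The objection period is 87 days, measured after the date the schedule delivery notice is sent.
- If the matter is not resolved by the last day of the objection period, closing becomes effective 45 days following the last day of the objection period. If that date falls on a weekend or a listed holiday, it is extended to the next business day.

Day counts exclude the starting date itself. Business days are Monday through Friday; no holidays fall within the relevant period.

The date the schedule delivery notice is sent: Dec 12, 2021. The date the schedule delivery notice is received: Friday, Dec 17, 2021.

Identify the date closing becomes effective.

Apr 25, 2022

The last day of the objection period: 87 calendar days after Dec 12, 2021 is Mar 9, 2022.
Adding 45 calendar days to Mar 9, 2022 gives Apr 23, 2022, which is the date closing becomes effective. That falls on a Saturday, so it rolls to the next business day, Monday, Apr 25, 2022.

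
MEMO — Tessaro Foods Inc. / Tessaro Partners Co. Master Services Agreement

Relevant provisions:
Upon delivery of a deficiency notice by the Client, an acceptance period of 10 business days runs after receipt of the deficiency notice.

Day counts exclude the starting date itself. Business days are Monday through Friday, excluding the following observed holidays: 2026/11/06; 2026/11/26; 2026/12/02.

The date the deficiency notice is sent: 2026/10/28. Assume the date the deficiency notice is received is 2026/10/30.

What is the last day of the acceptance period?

2026/11/16

The last day of the acceptance period: 10 business days after Friday, 2026/10/30, skipping weekends and the listed holiday on Nov 6 — Nov 2, Nov 3, Nov 4, Nov 5, Nov 9, Nov 10, Nov 11, Nov 12, Nov 13, Nov 16 — lands on Monday, 2026/11/16.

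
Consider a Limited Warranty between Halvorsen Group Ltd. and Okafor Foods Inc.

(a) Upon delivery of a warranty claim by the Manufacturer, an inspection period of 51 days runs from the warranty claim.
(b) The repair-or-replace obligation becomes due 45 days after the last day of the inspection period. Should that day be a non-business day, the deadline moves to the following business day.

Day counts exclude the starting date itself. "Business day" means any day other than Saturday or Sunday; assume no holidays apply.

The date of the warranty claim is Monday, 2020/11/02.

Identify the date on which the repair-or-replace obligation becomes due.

2021/02/08

The last day of the inspection period: 51 calendar days after 2020/11/02 is 2020/12/23.
The date on which the repair-or-replace obligation becomes due: 45 calendar days after 2020/12/23 is 2021/02/06. That falls on a Saturday, so it rolls to the next business day, Monday, 2021/02/08.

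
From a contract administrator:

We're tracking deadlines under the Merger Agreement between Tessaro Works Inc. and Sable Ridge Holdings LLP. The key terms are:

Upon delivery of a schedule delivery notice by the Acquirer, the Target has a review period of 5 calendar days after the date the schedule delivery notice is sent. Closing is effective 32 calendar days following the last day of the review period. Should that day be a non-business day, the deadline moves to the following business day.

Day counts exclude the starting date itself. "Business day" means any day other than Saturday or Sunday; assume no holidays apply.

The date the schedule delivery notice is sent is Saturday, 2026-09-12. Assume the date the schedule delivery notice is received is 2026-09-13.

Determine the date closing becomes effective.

2026-10-19

The last day of the review period: 5 calendar days after 2026-09-12 is 2026-09-17.
Adding 32 calendar days to 2026-09-17 gives 2026-10-19, which is the date closing becomes effective. 2026-10-19 is a Monday, so no roll-forward applies.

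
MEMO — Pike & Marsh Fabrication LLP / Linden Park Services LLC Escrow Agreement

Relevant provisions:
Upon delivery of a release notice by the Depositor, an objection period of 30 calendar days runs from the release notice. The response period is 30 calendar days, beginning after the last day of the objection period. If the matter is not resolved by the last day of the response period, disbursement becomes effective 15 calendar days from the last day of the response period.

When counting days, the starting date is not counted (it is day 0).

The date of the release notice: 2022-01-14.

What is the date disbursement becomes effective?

The last day of the objection period: 2022-01-14 + 30 days = 2022-02-13.
Adding 30 calendar days to 2022-02-13 gives 2022-03-15, which is the last day of the response period.
The date disbursement becomes effective: 15 calendar days after 2022-03-15 is 2022-03-30.

2022-03-30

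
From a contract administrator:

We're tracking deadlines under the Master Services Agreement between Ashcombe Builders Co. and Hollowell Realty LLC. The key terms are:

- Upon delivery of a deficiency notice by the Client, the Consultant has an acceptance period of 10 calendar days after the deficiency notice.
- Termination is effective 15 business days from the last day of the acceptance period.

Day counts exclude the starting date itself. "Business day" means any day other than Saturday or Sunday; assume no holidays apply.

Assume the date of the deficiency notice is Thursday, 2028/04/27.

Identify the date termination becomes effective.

The last day of the acceptance period: 2028/04/27 + 10 days = 2028/05/07.
The date termination becomes effective: 15 business days after Sunday, 2028/05/07, skipping weekends — May 8, May 9, May 10, May 11, …, May 24, May 25, May 26 — lands on Friday, 2028/05/26.

2028/05/26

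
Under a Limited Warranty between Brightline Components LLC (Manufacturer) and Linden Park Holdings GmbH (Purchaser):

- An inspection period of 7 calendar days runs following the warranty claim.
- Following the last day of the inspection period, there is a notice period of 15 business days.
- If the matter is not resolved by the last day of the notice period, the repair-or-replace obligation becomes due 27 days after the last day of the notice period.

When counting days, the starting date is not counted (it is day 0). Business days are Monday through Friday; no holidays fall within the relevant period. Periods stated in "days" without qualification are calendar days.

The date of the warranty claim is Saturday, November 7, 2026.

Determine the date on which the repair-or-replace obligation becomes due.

The last day of the inspection period: November 7, 2026 + 7 days = November 14, 2026.
The last day of the notice period: counting 15 business days from Saturday, November 14, 2026 (Nov 16, Nov 17, Nov 18, Nov 19, …, Dec 2, Dec 3, Dec 4, skipping weekends) reaches Friday, December 4, 2026.
Adding 27 calendar days to December 4, 2026 gives December 31, 2026, which is the date on which the repair-or-replace obligation becomes due.

December 31, 2026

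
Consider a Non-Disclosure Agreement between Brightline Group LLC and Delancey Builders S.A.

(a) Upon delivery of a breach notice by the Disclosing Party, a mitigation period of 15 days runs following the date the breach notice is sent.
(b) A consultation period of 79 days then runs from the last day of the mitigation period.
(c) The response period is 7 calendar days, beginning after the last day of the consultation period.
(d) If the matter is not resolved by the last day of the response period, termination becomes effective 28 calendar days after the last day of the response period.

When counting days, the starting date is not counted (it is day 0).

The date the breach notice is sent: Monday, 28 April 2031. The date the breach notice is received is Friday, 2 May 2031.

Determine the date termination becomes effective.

The last day of the mitigation period: 15 calendar days after 28 April 2031 is 13 May 2031.
The last day of the consultation period: 79 calendar days after 13 May 2031 is 31 July 2031.
Adding 7 calendar days to 31 July 2031 gives 7 August 2031, which is the last day of the response period.
Adding 28 calendar days to 7 August 2031 gives 4 September 2031, which is the date termination becomes effective.

4 September 2031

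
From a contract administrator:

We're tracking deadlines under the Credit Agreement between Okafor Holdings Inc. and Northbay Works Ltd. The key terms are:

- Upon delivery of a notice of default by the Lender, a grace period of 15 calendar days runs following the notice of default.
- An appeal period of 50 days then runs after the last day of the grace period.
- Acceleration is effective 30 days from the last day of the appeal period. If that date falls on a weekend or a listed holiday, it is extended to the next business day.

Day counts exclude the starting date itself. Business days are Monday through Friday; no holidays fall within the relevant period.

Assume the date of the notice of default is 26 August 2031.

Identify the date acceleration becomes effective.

The last day of the grace period: 26 August 2031 + 15 days = 10 September 2031.
The last day of the appeal period: 10 September 2031 + 50 days = 30 October 2031.
Adding 30 calendar days to 30 October 2031 gives 29 November 2031, which is the date acceleration becomes effective. That falls on a Saturday, so it rolls to the next business day, Monday, 1 December 2031.

1 December 2031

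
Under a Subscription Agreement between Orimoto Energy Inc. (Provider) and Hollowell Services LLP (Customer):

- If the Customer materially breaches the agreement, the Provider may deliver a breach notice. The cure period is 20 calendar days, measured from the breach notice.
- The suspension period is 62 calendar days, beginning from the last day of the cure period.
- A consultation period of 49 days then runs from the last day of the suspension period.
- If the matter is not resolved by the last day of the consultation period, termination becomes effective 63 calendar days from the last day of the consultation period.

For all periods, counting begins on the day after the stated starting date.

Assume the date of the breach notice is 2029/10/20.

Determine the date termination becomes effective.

Adding 20 calendar days to 2029/10/20 gives 2029/11/09, which is the last day of the cure period.
Adding 62 calendar days to 2029/11/09 gives 2030/01/10, which is the last day of the suspension period.
The last day of the consultation period: 2030/01/10 + 49 days = 2030/02/28.
The date termination becomes effective: 2030/02/28 + 63 days = 2030/05/02.

2030/05/02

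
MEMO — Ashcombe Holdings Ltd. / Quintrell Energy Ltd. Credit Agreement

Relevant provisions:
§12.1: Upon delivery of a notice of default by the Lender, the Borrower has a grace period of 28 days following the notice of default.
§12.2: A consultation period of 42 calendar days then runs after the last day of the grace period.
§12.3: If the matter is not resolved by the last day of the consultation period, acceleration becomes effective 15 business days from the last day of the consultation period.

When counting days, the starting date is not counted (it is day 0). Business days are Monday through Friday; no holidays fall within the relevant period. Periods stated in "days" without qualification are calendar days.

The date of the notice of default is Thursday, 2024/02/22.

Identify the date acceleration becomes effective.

2024/05/23

The last day of the grace period: 2024/02/22 + 28 days = 2024/03/21.
The last day of the consultation period: 42 calendar days after 2024/03/21 is 2024/05/02.
The date acceleration becomes effective: 15 business days after Thursday, 2024/05/02, skipping weekends — May 3, May 6, May 7, May 8, …, May 21, May 22, May 23 — lands on Thursday, 2024/05/23.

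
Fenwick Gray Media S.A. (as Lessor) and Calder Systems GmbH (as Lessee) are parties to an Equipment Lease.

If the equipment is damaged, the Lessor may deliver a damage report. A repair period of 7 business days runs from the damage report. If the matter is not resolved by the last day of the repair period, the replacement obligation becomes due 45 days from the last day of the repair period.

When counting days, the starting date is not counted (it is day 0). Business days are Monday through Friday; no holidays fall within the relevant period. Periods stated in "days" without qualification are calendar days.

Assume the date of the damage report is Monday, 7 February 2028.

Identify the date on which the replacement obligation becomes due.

1 April 2028

The last day of the repair period: counting 7 business days from Monday, 7 February 2028 (Feb 8, Feb 9, Feb 10, Feb 11, Feb 14, Feb 15, Feb 16, skipping weekends) reaches Wednesday, 16 February 2028.
Adding 45 calendar days to 16 February 2028 gives 1 April 2028, which is the date on which the replacement obligation becomes due.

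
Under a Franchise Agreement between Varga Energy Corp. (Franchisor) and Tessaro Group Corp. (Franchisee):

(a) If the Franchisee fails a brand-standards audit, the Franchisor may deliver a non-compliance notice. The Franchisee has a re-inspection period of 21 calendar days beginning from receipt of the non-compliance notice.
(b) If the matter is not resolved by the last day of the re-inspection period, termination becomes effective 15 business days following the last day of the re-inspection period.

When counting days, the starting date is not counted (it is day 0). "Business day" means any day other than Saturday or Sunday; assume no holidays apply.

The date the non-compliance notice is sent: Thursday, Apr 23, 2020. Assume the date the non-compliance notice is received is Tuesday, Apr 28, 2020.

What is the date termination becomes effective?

Jun 9, 2020

The last day of the re-inspection period: Apr 28, 2020 + 21 days = May 19, 2020.
From Tuesday, May 19, 2020, 15 business days (May 20, May 21, May 22, May 25, …, Jun 5, Jun 8, Jun 9, skipping weekends) brings us to Tuesday, Jun 9, 2020, which is the date termination becomes effective.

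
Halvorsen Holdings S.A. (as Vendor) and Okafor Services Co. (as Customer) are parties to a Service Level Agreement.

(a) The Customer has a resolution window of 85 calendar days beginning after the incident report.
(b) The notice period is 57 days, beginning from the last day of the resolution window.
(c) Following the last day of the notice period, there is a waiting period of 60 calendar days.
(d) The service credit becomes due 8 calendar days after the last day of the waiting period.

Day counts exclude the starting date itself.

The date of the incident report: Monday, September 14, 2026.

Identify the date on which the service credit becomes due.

Adding 85 calendar days to September 14, 2026 gives December 8, 2026, which is the last day of the resolution window.
The last day of the notice period: 57 calendar days after December 8, 2026 is February 3, 2027.
The last day of the waiting period: 60 calendar days after February 3, 2027 is April 4, 2027.
The date on which the service credit becomes due: April 4, 2027 + 8 days = April 12, 2027.

April 12, 2027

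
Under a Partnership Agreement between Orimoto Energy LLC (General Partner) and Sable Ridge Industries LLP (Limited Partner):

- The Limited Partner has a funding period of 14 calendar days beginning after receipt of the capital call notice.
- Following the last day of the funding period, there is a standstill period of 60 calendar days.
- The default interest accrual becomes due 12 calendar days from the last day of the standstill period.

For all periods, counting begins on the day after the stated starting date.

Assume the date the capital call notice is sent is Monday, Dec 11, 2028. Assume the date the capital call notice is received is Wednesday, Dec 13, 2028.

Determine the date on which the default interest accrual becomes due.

Mar 9, 2029

The last day of the funding period: 14 calendar days after Dec 13, 2028 is Dec 27, 2028.
Adding 60 calendar days to Dec 27, 2028 gives Feb 25, 2029, which is the last day of the standstill period.
The date on which the default interest accrual becomes due: Feb 25, 2029 + 12 days = Mar 9, 2029.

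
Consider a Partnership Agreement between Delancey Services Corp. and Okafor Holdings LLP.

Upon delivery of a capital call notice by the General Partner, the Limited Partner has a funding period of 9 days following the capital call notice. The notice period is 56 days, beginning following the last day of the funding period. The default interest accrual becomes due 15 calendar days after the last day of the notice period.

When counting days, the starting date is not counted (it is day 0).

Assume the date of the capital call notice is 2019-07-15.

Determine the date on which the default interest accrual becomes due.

Adding 9 calendar days to 2019-07-15 gives 2019-07-24, which is the last day of the funding period.
The last day of the notice period: 2019-07-24 + 56 days = 2019-09-18.
The date on which the default interest accrual becomes due: 2019-09-18 + 15 days = 2019-10-03.

2019-10-03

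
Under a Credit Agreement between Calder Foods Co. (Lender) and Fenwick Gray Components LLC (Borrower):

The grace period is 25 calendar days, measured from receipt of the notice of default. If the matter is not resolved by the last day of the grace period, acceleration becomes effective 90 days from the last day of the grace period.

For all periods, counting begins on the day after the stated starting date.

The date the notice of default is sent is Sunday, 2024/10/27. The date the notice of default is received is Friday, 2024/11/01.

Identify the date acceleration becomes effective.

2025/02/24

The last day of the grace period: 2024/11/01 + 25 days = 2024/11/26.
Adding 90 calendar days to 2024/11/26 gives 2025/02/24, which is the date acceleration becomes effective.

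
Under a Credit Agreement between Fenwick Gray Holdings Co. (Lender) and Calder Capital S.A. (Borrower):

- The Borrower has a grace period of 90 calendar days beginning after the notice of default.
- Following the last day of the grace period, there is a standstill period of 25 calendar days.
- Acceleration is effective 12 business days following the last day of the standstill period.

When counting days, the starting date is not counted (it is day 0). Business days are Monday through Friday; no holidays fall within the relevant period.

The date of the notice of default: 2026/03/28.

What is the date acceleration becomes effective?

Adding 90 calendar days to 2026/03/28 gives 2026/06/26, which is the last day of the grace period.
The last day of the standstill period: 2026/06/26 + 25 days = 2026/07/21.
The date acceleration becomes effective: 12 business days after Tuesday, 2026/07/21, skipping weekends — Jul 22, Jul 23, Jul 24, Jul 27, …, Aug 4, Aug 5, Aug 6 — lands on Thursday, 2026/08/06.

2026/08/06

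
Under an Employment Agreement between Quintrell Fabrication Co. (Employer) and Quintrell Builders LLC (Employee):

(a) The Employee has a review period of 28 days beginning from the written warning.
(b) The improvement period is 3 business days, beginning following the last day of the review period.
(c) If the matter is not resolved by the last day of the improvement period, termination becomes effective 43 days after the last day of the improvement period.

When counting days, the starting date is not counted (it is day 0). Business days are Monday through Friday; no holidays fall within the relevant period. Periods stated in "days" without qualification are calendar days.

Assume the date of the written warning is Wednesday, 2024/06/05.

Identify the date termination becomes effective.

2024/08/20

The last day of the review period: 28 calendar days after 2024/06/05 is 2024/07/03.
From Wednesday, 2024/07/03, 3 business days (Jul 4, Jul 5, Jul 8, skipping weekends) brings us to Monday, 2024/07/08, which is the last day of the improvement period.
The date termination becomes effective: 43 calendar days after 2024/07/08 is 2024/08/20.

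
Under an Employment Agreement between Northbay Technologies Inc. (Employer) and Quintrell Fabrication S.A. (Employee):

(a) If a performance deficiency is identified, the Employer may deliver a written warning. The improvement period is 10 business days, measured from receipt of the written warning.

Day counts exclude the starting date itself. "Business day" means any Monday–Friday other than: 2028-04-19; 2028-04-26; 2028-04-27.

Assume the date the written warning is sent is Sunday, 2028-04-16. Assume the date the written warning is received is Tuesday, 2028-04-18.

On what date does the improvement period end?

2028-05-05

From Tuesday, 2028-04-18, 10 business days (Apr 20, Apr 21, Apr 24, Apr 25, Apr 28, May 1, May 2, May 3, May 4, May 5, skipping weekends and the listed holidays on Apr 19, Apr 26, Apr 27) brings us to Friday, 2028-05-05, which is the last day of the improvement period.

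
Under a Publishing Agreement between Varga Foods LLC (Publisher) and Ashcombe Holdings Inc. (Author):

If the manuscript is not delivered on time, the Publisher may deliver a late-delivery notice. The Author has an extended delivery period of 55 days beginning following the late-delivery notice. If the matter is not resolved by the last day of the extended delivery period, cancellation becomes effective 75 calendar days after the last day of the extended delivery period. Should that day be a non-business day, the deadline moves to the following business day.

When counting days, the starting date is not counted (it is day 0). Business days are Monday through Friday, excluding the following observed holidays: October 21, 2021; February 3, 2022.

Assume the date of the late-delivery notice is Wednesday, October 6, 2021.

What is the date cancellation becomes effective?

The last day of the extended delivery period: 55 calendar days after October 6, 2021 is November 30, 2021.
Adding 75 calendar days to November 30, 2021 gives February 13, 2022, which is the date cancellation becomes effective. That falls on a Sunday, so it rolls to the next business day, Monday, February 14, 2022.

February 14, 2022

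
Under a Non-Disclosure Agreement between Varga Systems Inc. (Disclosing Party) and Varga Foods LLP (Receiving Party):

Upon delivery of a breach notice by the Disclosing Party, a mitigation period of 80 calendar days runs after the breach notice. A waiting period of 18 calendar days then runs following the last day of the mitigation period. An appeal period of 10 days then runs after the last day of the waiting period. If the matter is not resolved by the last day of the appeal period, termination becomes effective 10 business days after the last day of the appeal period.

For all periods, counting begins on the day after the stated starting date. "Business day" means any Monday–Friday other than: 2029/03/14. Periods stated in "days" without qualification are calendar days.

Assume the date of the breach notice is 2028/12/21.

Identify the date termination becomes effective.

2029/04/20

The last day of the mitigation period: 2028/12/21 + 80 days = 2029/03/11.
The last day of the waiting period: 18 calendar days after 2029/03/11 is 2029/03/29.
The last day of the appeal period: 2029/03/29 + 10 days = 2029/04/08.
From Sunday, 2029/04/08, 10 business days (Apr 9, Apr 10, Apr 11, Apr 12, Apr 13, Apr 16, Apr 17, Apr 18, Apr 19, Apr 20, skipping weekends) brings us to Friday, 2029/04/20, which is the date termination becomes effective.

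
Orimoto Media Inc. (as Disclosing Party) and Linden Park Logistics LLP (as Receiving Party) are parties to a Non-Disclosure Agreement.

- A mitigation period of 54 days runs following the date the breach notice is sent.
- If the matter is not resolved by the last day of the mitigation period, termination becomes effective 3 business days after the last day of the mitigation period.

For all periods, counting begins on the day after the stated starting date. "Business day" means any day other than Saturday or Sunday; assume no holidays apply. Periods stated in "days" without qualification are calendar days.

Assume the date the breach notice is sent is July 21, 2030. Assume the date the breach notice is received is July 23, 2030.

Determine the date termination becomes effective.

The last day of the mitigation period: 54 calendar days after July 21, 2030 is September 13, 2030.
The date termination becomes effective: 3 business days after Friday, September 13, 2030, skipping weekends — Sep 16, Sep 17, Sep 18 — lands on Wednesday, September 18, 2030.

September 18, 2030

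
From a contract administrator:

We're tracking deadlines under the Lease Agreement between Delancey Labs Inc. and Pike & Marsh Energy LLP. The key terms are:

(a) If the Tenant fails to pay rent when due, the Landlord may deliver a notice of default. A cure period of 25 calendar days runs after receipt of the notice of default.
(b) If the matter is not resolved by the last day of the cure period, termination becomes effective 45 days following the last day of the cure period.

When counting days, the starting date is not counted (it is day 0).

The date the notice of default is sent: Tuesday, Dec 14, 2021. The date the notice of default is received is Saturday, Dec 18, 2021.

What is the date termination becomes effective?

The last day of the cure period: 25 calendar days after Dec 18, 2021 is Jan 12, 2022.
Adding 45 calendar days to Jan 12, 2022 gives Feb 26, 2022, which is the date termination becomes effective.

Feb 26, 2022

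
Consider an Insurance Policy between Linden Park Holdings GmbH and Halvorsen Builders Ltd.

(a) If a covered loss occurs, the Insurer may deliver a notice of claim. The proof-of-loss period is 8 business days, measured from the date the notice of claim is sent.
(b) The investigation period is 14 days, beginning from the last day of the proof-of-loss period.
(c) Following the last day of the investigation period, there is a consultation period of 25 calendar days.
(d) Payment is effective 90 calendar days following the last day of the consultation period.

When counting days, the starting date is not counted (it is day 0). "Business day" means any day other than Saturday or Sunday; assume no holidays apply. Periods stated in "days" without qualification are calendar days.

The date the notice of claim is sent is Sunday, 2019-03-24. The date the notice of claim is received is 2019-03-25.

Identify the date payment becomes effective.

The last day of the proof-of-loss period: 8 business days after Sunday, 2019-03-24, skipping weekends — Mar 25, Mar 26, Mar 27, Mar 28, Mar 29, Apr 1, Apr 2, Apr 3 — lands on Wednesday, 2019-04-03.
The last day of the investigation period: 14 calendar days after 2019-04-03 is 2019-04-17.
Adding 25 calendar days to 2019-04-17 gives 2019-05-12, which is the last day of the consultation period.
Adding 90 calendar days to 2019-05-12 gives 2019-08-10, which is the date payment becomes effective.

2019-08-10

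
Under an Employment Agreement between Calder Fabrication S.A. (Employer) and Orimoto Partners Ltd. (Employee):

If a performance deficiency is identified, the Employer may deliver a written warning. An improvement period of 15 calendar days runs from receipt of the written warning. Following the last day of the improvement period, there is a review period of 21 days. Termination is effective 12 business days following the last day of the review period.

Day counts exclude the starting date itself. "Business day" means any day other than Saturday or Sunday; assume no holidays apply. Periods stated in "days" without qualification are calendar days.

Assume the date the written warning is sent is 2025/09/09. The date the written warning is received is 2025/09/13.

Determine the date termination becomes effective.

2025/11/04

The last day of the improvement period: 2025/09/13 + 15 days = 2025/09/28.
The last day of the review period: 2025/09/28 + 21 days = 2025/10/19.
The date termination becomes effective: counting 12 business days from Sunday, 2025/10/19 (Oct 20, Oct 21, Oct 22, Oct 23, …, Oct 31, Nov 3, Nov 4, skipping weekends) reaches Tuesday, 2025/11/04.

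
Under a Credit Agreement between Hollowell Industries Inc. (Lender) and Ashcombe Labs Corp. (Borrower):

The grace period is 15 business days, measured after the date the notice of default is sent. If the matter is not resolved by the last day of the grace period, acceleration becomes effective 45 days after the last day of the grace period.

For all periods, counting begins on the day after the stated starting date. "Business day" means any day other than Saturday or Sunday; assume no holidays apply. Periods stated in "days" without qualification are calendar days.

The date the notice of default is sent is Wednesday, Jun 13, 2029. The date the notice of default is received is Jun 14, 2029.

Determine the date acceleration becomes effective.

Aug 18, 2029

The last day of the grace period: 15 business days after Wednesday, Jun 13, 2029, skipping weekends — Jun 14, Jun 15, Jun 18, Jun 19, …, Jul 2, Jul 3, Jul 4 — lands on Wednesday, Jul 4, 2029.
The date acceleration becomes effective: 45 calendar days after Jul 4, 2029 is Aug 18, 2029.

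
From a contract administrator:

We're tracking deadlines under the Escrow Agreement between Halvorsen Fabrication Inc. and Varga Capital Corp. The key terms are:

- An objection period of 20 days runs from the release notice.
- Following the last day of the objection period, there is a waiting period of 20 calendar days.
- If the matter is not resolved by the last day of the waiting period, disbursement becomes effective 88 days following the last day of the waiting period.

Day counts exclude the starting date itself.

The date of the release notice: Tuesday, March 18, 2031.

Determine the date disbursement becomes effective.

Adding 20 calendar days to March 18, 2031 gives April 7, 2031, which is the last day of the objection period.
The last day of the waiting period: 20 calendar days after April 7, 2031 is April 27, 2031.
The date disbursement becomes effective: 88 calendar days after April 27, 2031 is July 24, 2031.

July 24, 2031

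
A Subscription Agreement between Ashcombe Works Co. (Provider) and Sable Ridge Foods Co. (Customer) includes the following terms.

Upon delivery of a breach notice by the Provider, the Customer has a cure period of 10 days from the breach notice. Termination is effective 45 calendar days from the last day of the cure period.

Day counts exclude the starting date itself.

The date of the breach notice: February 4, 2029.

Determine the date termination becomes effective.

The last day of the cure period: 10 calendar days after February 4, 2029 is February 14, 2029.
Adding 45 calendar days to February 14, 2029 gives March 31, 2029, which is the date termination becomes effective.

March 31, 2029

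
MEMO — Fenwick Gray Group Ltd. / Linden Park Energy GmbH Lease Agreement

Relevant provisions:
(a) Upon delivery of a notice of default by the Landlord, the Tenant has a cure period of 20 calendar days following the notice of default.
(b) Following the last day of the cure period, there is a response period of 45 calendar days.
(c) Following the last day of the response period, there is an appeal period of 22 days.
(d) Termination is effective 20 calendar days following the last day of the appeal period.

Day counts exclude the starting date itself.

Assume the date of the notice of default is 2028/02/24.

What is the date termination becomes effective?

2028/06/10

The last day of the cure period: 20 calendar days after 2028/02/24 is 2028/03/15.
Adding 45 calendar days to 2028/03/15 gives 2028/04/29, which is the last day of the response period.
The last day of the appeal period: 22 calendar days after 2028/04/29 is 2028/05/21.
The date termination becomes effective: 20 calendar days after 2028/05/21 is 2028/06/10.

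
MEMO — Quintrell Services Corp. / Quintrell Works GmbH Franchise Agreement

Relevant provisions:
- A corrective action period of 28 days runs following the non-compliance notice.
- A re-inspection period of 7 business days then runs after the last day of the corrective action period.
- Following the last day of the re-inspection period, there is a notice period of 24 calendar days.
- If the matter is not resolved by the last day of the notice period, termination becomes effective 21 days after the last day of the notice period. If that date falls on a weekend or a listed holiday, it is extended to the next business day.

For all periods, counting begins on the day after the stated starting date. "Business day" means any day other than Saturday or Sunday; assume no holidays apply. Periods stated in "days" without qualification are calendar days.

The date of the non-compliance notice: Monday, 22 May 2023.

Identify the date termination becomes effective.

14 August 2023

The last day of the corrective action period: 28 calendar days after 22 May 2023 is 19 June 2023.
The last day of the re-inspection period: counting 7 business days from Monday, 19 June 2023 (Jun 20, Jun 21, Jun 22, Jun 23, Jun 26, Jun 27, Jun 28, skipping weekends) reaches Wednesday, 28 June 2023.
The last day of the notice period: 24 calendar days after 28 June 2023 is 22 July 2023.
The date termination becomes effective: 21 calendar days after 22 July 2023 is 12 August 2023. That falls on a Saturday, so it rolls to the next business day, Monday, 14 August 2023.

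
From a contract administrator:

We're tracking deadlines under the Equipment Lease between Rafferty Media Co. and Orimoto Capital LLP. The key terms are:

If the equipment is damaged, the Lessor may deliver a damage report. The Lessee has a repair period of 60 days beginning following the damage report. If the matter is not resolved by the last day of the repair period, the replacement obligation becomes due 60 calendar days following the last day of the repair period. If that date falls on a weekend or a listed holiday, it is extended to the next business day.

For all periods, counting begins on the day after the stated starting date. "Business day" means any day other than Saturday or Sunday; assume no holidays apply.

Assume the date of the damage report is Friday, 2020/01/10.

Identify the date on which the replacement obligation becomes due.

The last day of the repair period: 60 calendar days after 2020/01/10 is 2020/03/10.
The date on which the replacement obligation becomes due: 60 calendar days after 2020/03/10 is 2020/05/09. That falls on a Saturday, so it rolls to the next business day, Monday, 2020/05/11.

2020/05/11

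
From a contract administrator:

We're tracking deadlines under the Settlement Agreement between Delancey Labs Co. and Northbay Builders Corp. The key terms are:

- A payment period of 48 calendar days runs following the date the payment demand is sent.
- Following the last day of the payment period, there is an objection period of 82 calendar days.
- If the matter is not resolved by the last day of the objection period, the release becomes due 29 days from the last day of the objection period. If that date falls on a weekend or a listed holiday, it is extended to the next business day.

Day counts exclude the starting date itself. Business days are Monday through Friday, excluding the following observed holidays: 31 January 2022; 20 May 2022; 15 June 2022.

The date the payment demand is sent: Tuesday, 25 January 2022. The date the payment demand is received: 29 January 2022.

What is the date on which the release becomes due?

4 July 2022

The last day of the payment period: 48 calendar days after 25 January 2022 is 14 March 2022.
The last day of the objection period: 14 March 2022 + 82 days = 4 June 2022.
The date on which the release becomes due: 4 June 2022 + 29 days = 3 July 2022. That falls on a Sunday, so it rolls to the next business day, Monday, 4 July 2022.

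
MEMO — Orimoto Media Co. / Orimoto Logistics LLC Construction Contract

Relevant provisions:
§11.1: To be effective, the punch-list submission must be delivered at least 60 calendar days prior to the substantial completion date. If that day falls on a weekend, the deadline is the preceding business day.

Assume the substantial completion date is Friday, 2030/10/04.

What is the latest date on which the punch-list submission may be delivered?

2030/08/05

Counting back 60 calendar days from 2030/10/04 gives 2030/08/05. That is a Monday, so no adjustment is needed.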